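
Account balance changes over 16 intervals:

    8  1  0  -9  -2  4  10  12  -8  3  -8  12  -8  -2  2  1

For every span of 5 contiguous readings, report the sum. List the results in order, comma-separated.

8 1 0 -9 -2 → sum -2
1 0 -9 -2 4 → sum -6
0 -9 -2 4 10 → sum 3
-9 -2 4 10 12 → sum 15
-2 4 10 12 -8 → sum 16
4 10 12 -8 3 → sum 21
10 12 -8 3 -8 → sum 9
12 -8 3 -8 12 → sum 11
-8 3 -8 12 -8 → sum -9
3 -8 12 -8 -2 → sum -3
-8 12 -8 -2 2 → sum -4
12 -8 -2 2 1 → sum 5

-2, -6, 3, 15, 16, 21, 9, 11, -9, -3, -4, 5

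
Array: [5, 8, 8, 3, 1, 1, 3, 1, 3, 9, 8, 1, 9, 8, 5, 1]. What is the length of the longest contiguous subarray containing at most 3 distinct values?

8

Extend right; when distinct count exceeds 3, shrink from the left:
add 5: window [5] (1 distinct), len 1
add 8: window [5, 8] (2 distinct), len 2
add 8: window [5, 8, 8] (2 distinct), len 3
add 3: window [5, 8, 8, 3] (3 distinct), len 4
add 1: window [8, 8, 3, 1] (3 distinct), len 4
add 1: window [8, 8, 3, 1, 1] (3 distinct), len 5
add 3: window [8, 8, 3, 1, 1, 3] (3 distinct), len 6
add 1: window [8, 8, 3, 1, 1, 3, 1] (3 distinct), len 7
add 3: window [8, 8, 3, 1, 1, 3, 1, 3] (3 distinct), len 8
add 9: window [3, 1, 1, 3, 1, 3, 9] (3 distinct), len 7
add 8: window [3, 9, 8] (3 distinct), len 3
add 1: window [9, 8, 1] (3 distinct), len 3
add 9: window [9, 8, 1, 9] (3 distinct), len 4
add 8: window [9, 8, 1, 9, 8] (3 distinct), len 5
add 5: window [9, 8, 5] (3 distinct), len 3
add 1: window [8, 5, 1] (3 distinct), len 3
Longest length with ≤3 distinct: 8.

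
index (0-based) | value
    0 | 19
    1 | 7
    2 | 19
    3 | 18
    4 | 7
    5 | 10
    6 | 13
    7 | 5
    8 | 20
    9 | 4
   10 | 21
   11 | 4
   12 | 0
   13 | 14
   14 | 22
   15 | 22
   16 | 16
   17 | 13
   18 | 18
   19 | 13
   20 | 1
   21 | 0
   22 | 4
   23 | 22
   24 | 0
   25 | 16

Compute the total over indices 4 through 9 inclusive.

Elements at indices 4..9: 7, 10, 13, 5, 20, 4
sum(7, 10, 13, 5, 20, 4) = 59

59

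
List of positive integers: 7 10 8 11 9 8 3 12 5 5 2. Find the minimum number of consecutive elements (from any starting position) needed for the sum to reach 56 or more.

7

add 7: running sum 7 < 56
add 10: running sum 17 < 56
add 8: running sum 25 < 56
add 11: running sum 36 < 56
add 9: running sum 45 < 56
add 8: running sum 53 < 56
add 3: shortest ending here [7, 10, 8, 11, 9, 8, 3] sum 56, len 7
add 12: shortest ending here [10, 8, 11, 9, 8, 3, 12] sum 61, len 7
add 5: shortest ending here [8, 11, 9, 8, 3, 12, 5] sum 56, len 7
add 5: shortest ending here [8, 11, 9, 8, 3, 12, 5, 5] sum 61, len 8
add 2: shortest ending here [8, 11, 9, 8, 3, 12, 5, 5, 2] sum 63, len 9
Shortest qualifying length: 7.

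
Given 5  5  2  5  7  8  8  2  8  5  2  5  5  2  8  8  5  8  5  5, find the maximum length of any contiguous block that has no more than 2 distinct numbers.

6

add 5: window [5] (1 distinct), len 1
add 5: window [5, 5] (1 distinct), len 2
add 2: window [5, 5, 2] (2 distinct), len 3
add 5: window [5, 5, 2, 5] (2 distinct), len 4
add 7: window [5, 7] (2 distinct), len 2
add 8: window [7, 8] (2 distinct), len 2
add 8: window [7, 8, 8] (2 distinct), len 3
add 2: window [8, 8, 2] (2 distinct), len 3
add 8: window [8, 8, 2, 8] (2 distinct), len 4
add 5: window [8, 5] (2 distinct), len 2
add 2: window [5, 2] (2 distinct), len 2
add 5: window [5, 2, 5] (2 distinct), len 3
add 5: window [5, 2, 5, 5] (2 distinct), len 4
add 2: window [5, 2, 5, 5, 2] (2 distinct), len 5
add 8: window [2, 8] (2 distinct), len 2
add 8: window [2, 8, 8] (2 distinct), len 3
add 5: window [8, 8, 5] (2 distinct), len 3
add 8: window [8, 8, 5, 8] (2 distinct), len 4
add 5: window [8, 8, 5, 8, 5] (2 distinct), len 5
add 5: window [8, 8, 5, 8, 5, 5] (2 distinct), len 6
Longest length with ≤2 distinct: 6.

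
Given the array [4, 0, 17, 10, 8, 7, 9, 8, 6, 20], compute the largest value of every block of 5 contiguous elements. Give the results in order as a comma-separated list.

(4, 0, 17, 10, 8) → max 17
(0, 17, 10, 8, 7) → max 17
(17, 10, 8, 7, 9) → max 17
(10, 8, 7, 9, 8) → max 10
(8, 7, 9, 8, 6) → max 9
(7, 9, 8, 6, 20) → max 20

17, 17, 17, 10, 9, 20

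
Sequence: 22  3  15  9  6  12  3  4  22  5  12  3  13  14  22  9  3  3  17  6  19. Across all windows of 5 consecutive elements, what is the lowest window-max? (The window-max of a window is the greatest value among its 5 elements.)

22 3 15 9 6 → max 22
3 15 9 6 12 → max 15
15 9 6 12 3 → max 15
9 6 12 3 4 → max 12
6 12 3 4 22 → max 22
12 3 4 22 5 → max 22
3 4 22 5 12 → max 22
4 22 5 12 3 → max 22
22 5 12 3 13 → max 22
5 12 3 13 14 → max 14
12 3 13 14 22 → max 22
3 13 14 22 9 → max 22
13 14 22 9 3 → max 22
14 22 9 3 3 → max 22
22 9 3 3 17 → max 22
9 3 3 17 6 → max 17
3 3 17 6 19 → max 19
Lowest of these is 12.

12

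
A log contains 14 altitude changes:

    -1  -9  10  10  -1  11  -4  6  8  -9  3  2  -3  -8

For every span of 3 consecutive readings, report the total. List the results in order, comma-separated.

0, 11, 19, 20, 6, 13, 10, 5, 2, -4, 2, -9

(-1, -9, 10) → sum 0
(-9, 10, 10) → sum 11
(10, 10, -1) → sum 19
(10, -1, 11) → sum 20
(-1, 11, -4) → sum 6
(11, -4, 6) → sum 13
(-4, 6, 8) → sum 10
(6, 8, -9) → sum 5
(8, -9, 3) → sum 2
(-9, 3, 2) → sum -4
(3, 2, -3) → sum 2
(2, -3, -8) → sum -9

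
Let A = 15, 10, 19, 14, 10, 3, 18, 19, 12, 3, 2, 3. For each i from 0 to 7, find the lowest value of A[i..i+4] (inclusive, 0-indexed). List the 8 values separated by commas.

10, 3, 3, 3, 3, 3, 2, 2

[15, 10, 19, 14, 10] → min 10
[10, 19, 14, 10, 3] → min 3
[19, 14, 10, 3, 18] → min 3
[14, 10, 3, 18, 19] → min 3
[10, 3, 18, 19, 12] → min 3
[3, 18, 19, 12, 3] → min 3
[18, 19, 12, 3, 2] → min 2
[19, 12, 3, 2, 3] → min 2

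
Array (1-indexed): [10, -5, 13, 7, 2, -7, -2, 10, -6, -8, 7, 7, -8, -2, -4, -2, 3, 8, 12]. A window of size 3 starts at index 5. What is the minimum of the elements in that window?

-7

Elements at indices 5..7: 2, -7, -2
min(2, -7, -2) = -7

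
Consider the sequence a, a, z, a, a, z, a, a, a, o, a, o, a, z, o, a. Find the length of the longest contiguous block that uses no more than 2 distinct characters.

9

Extend right; when distinct count exceeds 2, shrink from the left:
add a: window [a] (1 distinct), len 1
add a: window [a, a] (1 distinct), len 2
add z: window [a, a, z] (2 distinct), len 3
add a: window [a, a, z, a] (2 distinct), len 4
add a: window [a, a, z, a, a] (2 distinct), len 5
add z: window [a, a, z, a, a, z] (2 distinct), len 6
add a: window [a, a, z, a, a, z, a] (2 distinct), len 7
add a: window [a, a, z, a, a, z, a, a] (2 distinct), len 8
add a: window [a, a, z, a, a, z, a, a, a] (2 distinct), len 9
add o: window [a, a, a, o] (2 distinct), len 4
add a: window [a, a, a, o, a] (2 distinct), len 5
add o: window [a, a, a, o, a, o] (2 distinct), len 6
add a: window [a, a, a, o, a, o, a] (2 distinct), len 7
add z: window [a, z] (2 distinct), len 2
add o: window [z, o] (2 distinct), len 2
add a: window [o, a] (2 distinct), len 2
Longest length with ≤2 distinct: 9.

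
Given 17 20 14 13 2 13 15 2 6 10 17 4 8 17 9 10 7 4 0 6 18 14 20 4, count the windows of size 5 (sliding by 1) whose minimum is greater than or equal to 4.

17 20 14 13 2 → min 2
20 14 13 2 13 → min 2
14 13 2 13 15 → min 2
13 2 13 15 2 → min 2
2 13 15 2 6 → min 2
13 15 2 6 10 → min 2
15 2 6 10 17 → min 2
2 6 10 17 4 → min 2
6 10 17 4 8 → min 4  ≥ 4 ✓
10 17 4 8 17 → min 4  ≥ 4 ✓
17 4 8 17 9 → min 4  ≥ 4 ✓
4 8 17 9 10 → min 4  ≥ 4 ✓
8 17 9 10 7 → min 7  ≥ 4 ✓
17 9 10 7 4 → min 4  ≥ 4 ✓
9 10 7 4 0 → min 0
10 7 4 0 6 → min 0
7 4 0 6 18 → min 0
4 0 6 18 14 → min 0
0 6 18 14 20 → min 0
6 18 14 20 4 → min 4  ≥ 4 ✓
7 windows satisfy the condition.

7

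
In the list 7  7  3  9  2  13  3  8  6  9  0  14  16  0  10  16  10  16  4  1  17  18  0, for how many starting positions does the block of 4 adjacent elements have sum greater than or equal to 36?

9

(7, 7, 3, 9) → sum 26
(7, 3, 9, 2) → sum 21
(3, 9, 2, 13) → sum 27
(9, 2, 13, 3) → sum 27
(2, 13, 3, 8) → sum 26
(13, 3, 8, 6) → sum 30
(3, 8, 6, 9) → sum 26
(8, 6, 9, 0) → sum 23
(6, 9, 0, 14) → sum 29
(9, 0, 14, 16) → sum 39  ≥ 36 ✓
(0, 14, 16, 0) → sum 30
(14, 16, 0, 10) → sum 40  ≥ 36 ✓
(16, 0, 10, 16) → sum 42  ≥ 36 ✓
(0, 10, 16, 10) → sum 36  ≥ 36 ✓
(10, 16, 10, 16) → sum 52  ≥ 36 ✓
(16, 10, 16, 4) → sum 46  ≥ 36 ✓
(10, 16, 4, 1) → sum 31
(16, 4, 1, 17) → sum 38  ≥ 36 ✓
(4, 1, 17, 18) → sum 40  ≥ 36 ✓
(1, 17, 18, 0) → sum 36  ≥ 36 ✓
9 windows satisfy the condition.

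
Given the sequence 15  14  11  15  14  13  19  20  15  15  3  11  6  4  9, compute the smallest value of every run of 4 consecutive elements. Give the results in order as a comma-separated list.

11, 11, 11, 13, 13, 13, 15, 3, 3, 3, 3, 4

(15, 14, 11, 15) → min 11
(14, 11, 15, 14) → min 11
(11, 15, 14, 13) → min 11
(15, 14, 13, 19) → min 13
(14, 13, 19, 20) → min 13
(13, 19, 20, 15) → min 13
(19, 20, 15, 15) → min 15
(20, 15, 15, 3) → min 3
(15, 15, 3, 11) → min 3
(15, 3, 11, 6) → min 3
(3, 11, 6, 4) → min 3
(11, 6, 4, 9) → min 4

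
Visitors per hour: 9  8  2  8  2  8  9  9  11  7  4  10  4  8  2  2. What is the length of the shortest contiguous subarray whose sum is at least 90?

add 9: running sum 9 < 90
add 8: running sum 17 < 90
add 2: running sum 19 < 90
add 8: running sum 27 < 90
add 2: running sum 29 < 90
add 8: running sum 37 < 90
add 9: running sum 46 < 90
add 9: running sum 55 < 90
add 11: running sum 66 < 90
add 7: running sum 73 < 90
add 4: running sum 77 < 90
add 10: running sum 87 < 90
add 4: shortest ending here [9, 8, 2, 8, 2, 8, 9, 9, 11, 7, 4, 10, 4] sum 91, len 13
add 8: shortest ending here [8, 2, 8, 2, 8, 9, 9, 11, 7, 4, 10, 4, 8] sum 90, len 13
add 2: shortest ending here [8, 2, 8, 2, 8, 9, 9, 11, 7, 4, 10, 4, 8, 2] sum 92, len 14
add 2: shortest ending here [8, 2, 8, 2, 8, 9, 9, 11, 7, 4, 10, 4, 8, 2, 2] sum 94, len 15
Shortest qualifying length: 13.

13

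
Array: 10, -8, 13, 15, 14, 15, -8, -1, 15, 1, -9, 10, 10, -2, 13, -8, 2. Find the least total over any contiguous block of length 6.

Each size-6 window and its sum:
10 -8 13 15 14 15 → sum 59
-8 13 15 14 15 -8 → sum 41
13 15 14 15 -8 -1 → sum 48
15 14 15 -8 -1 15 → sum 50
14 15 -8 -1 15 1 → sum 36
15 -8 -1 15 1 -9 → sum 13
-8 -1 15 1 -9 10 → sum 8
-1 15 1 -9 10 10 → sum 26
15 1 -9 10 10 -2 → sum 25
1 -9 10 10 -2 13 → sum 23
-9 10 10 -2 13 -8 → sum 14
10 10 -2 13 -8 2 → sum 25
Least of these is 8.

8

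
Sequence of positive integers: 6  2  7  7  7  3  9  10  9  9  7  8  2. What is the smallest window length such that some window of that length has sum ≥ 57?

8

add 6: running sum 6 < 57
add 2: running sum 8 < 57
add 7: running sum 15 < 57
add 7: running sum 22 < 57
add 7: running sum 29 < 57
add 3: running sum 32 < 57
add 9: running sum 41 < 57
add 10: running sum 51 < 57
add 9: shortest ending here [6, 2, 7, 7, 7, 3, 9, 10, 9] sum 60, len 9
add 9: shortest ending here [7, 7, 7, 3, 9, 10, 9, 9] sum 61, len 8
add 7: shortest ending here [7, 7, 3, 9, 10, 9, 9, 7] sum 61, len 8
add 8: shortest ending here [7, 3, 9, 10, 9, 9, 7, 8] sum 62, len 8
add 2: shortest ending here [3, 9, 10, 9, 9, 7, 8, 2] sum 57, len 8
Shortest qualifying length: 8.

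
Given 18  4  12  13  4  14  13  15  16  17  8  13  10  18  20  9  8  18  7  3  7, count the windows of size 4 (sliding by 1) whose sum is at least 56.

18 4 12 13 → sum 47
4 12 13 4 → sum 33
12 13 4 14 → sum 43
13 4 14 13 → sum 44
4 14 13 15 → sum 46
14 13 15 16 → sum 58  ≥ 56 ✓
13 15 16 17 → sum 61  ≥ 56 ✓
15 16 17 8 → sum 56  ≥ 56 ✓
16 17 8 13 → sum 54
17 8 13 10 → sum 48
8 13 10 18 → sum 49
13 10 18 20 → sum 61  ≥ 56 ✓
10 18 20 9 → sum 57  ≥ 56 ✓
18 20 9 8 → sum 55
20 9 8 18 → sum 55
9 8 18 7 → sum 42
8 18 7 3 → sum 36
18 7 3 7 → sum 35
5 windows satisfy the condition.

5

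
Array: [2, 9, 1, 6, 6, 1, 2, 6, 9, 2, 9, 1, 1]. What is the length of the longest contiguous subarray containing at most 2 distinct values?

4

[2] 1 distinct, len 1
[2, 9] 2 distinct, len 2
[9, 1] 2 distinct, len 2
[1, 6] 2 distinct, len 2
[1, 6, 6] 2 distinct, len 3
[1, 6, 6, 1] 2 distinct, len 4
[1, 2] 2 distinct, len 2
[2, 6] 2 distinct, len 2
[6, 9] 2 distinct, len 2
[9, 2] 2 distinct, len 2
[9, 2, 9] 2 distinct, len 3
[9, 1] 2 distinct, len 2
[9, 1, 1] 2 distinct, len 3
Longest length with ≤2 distinct: 4.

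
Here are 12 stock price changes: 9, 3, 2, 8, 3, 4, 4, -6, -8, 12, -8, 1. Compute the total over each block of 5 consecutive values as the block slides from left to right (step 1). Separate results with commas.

25, 20, 21, 13, -3, 6, -6, -9

Sliding a size-5 window across the 12 values:
[9, 3, 2, 8, 3] → sum 25
[3, 2, 8, 3, 4] → sum 20
[2, 8, 3, 4, 4] → sum 21
[8, 3, 4, 4, -6] → sum 13
[3, 4, 4, -6, -8] → sum -3
[4, 4, -6, -8, 12] → sum 6
[4, -6, -8, 12, -8] → sum -6
[-6, -8, 12, -8, 1] → sum -9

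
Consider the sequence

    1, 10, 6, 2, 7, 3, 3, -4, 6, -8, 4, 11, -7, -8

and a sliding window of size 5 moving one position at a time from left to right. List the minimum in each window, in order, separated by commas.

1, 2, 2, -4, -4, -8, -8, -8, -8, -8

Sliding a size-5 window across the 14 values:
1 10 6 2 7 → min 1
10 6 2 7 3 → min 2
6 2 7 3 3 → min 2
2 7 3 3 -4 → min -4
7 3 3 -4 6 → min -4
3 3 -4 6 -8 → min -8
3 -4 6 -8 4 → min -8
-4 6 -8 4 11 → min -8
6 -8 4 11 -7 → min -8
-8 4 11 -7 -8 → min -8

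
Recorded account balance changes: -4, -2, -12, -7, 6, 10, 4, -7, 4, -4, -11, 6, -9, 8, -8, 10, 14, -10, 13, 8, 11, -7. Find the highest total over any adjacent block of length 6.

46

-4 -2 -12 -7 6 10 → sum -9
-2 -12 -7 6 10 4 → sum -1
-12 -7 6 10 4 -7 → sum -6
-7 6 10 4 -7 4 → sum 10
6 10 4 -7 4 -4 → sum 13
10 4 -7 4 -4 -11 → sum -4
4 -7 4 -4 -11 6 → sum -8
-7 4 -4 -11 6 -9 → sum -21
4 -4 -11 6 -9 8 → sum -6
-4 -11 6 -9 8 -8 → sum -18
-11 6 -9 8 -8 10 → sum -4
6 -9 8 -8 10 14 → sum 21
-9 8 -8 10 14 -10 → sum 5
8 -8 10 14 -10 13 → sum 27
-8 10 14 -10 13 8 → sum 27
10 14 -10 13 8 11 → sum 46
14 -10 13 8 11 -7 → sum 29
Highest of these is 46.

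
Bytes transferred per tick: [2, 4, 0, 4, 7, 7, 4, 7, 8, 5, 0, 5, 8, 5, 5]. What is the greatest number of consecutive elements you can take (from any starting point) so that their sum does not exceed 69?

add 2: [2] sum 2, len 1
add 4: [2, 4] sum 6, len 2
add 0: [2, 4, 0] sum 6, len 3
add 4: [2, 4, 0, 4] sum 10, len 4
add 7: [2, 4, 0, 4, 7] sum 17, len 5
add 7: [2, 4, 0, 4, 7, 7] sum 24, len 6
add 4: [2, 4, 0, 4, 7, 7, 4] sum 28, len 7
add 7: [2, 4, 0, 4, 7, 7, 4, 7] sum 35, len 8
add 8: [2, 4, 0, 4, 7, 7, 4, 7, 8] sum 43, len 9
add 5: [2, 4, 0, 4, 7, 7, 4, 7, 8, 5] sum 48, len 10
add 0: [2, 4, 0, 4, 7, 7, 4, 7, 8, 5, 0] sum 48, len 11
add 5: [2, 4, 0, 4, 7, 7, 4, 7, 8, 5, 0, 5] sum 53, len 12
add 8: [2, 4, 0, 4, 7, 7, 4, 7, 8, 5, 0, 5, 8] sum 61, len 13
add 5: [2, 4, 0, 4, 7, 7, 4, 7, 8, 5, 0, 5, 8, 5] sum 66, len 14
add 5: [4, 0, 4, 7, 7, 4, 7, 8, 5, 0, 5, 8, 5, 5] sum 69, len 14
Longest length seen: 14.

14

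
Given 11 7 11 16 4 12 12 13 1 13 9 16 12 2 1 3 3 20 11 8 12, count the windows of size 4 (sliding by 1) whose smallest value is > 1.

(11, 7, 11, 16) → min 7  > 1 ✓
(7, 11, 16, 4) → min 4  > 1 ✓
(11, 16, 4, 12) → min 4  > 1 ✓
(16, 4, 12, 12) → min 4  > 1 ✓
(4, 12, 12, 13) → min 4  > 1 ✓
(12, 12, 13, 1) → min 1
(12, 13, 1, 13) → min 1
(13, 1, 13, 9) → min 1
(1, 13, 9, 16) → min 1
(13, 9, 16, 12) → min 9  > 1 ✓
(9, 16, 12, 2) → min 2  > 1 ✓
(16, 12, 2, 1) → min 1
(12, 2, 1, 3) → min 1
(2, 1, 3, 3) → min 1
(1, 3, 3, 20) → min 1
(3, 3, 20, 11) → min 3  > 1 ✓
(3, 20, 11, 8) → min 3  > 1 ✓
(20, 11, 8, 12) → min 8  > 1 ✓
10 windows satisfy the condition.

10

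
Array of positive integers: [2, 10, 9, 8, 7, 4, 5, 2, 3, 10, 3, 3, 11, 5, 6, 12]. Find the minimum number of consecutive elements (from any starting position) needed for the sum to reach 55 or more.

9

add 2: running sum 2 < 55
add 10: running sum 12 < 55
add 9: running sum 21 < 55
add 8: running sum 29 < 55
add 7: running sum 36 < 55
add 4: running sum 40 < 55
add 5: running sum 45 < 55
add 2: running sum 47 < 55
add 3: running sum 50 < 55
add 10: shortest ending here [10, 9, 8, 7, 4, 5, 2, 3, 10] sum 58, len 9
add 3: shortest ending here [10, 9, 8, 7, 4, 5, 2, 3, 10, 3] sum 61, len 10
add 3: shortest ending here [10, 9, 8, 7, 4, 5, 2, 3, 10, 3, 3] sum 64, len 11
add 11: shortest ending here [8, 7, 4, 5, 2, 3, 10, 3, 3, 11] sum 56, len 10
add 5: shortest ending here [8, 7, 4, 5, 2, 3, 10, 3, 3, 11, 5] sum 61, len 11
add 6: shortest ending here [7, 4, 5, 2, 3, 10, 3, 3, 11, 5, 6] sum 59, len 11
add 12: shortest ending here [2, 3, 10, 3, 3, 11, 5, 6, 12] sum 55, len 9
Shortest qualifying length: 9.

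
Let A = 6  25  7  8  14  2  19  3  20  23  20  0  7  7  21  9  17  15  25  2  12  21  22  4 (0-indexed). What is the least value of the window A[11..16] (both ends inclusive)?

Elements at indices 11..16: 0, 7, 7, 21, 9, 17
min(0, 7, 7, 21, 9, 17) = 0

0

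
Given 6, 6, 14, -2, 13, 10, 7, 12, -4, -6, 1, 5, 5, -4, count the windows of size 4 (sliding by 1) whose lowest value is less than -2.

[6, 6, 14, -2] → min -2
[6, 14, -2, 13] → min -2
[14, -2, 13, 10] → min -2
[-2, 13, 10, 7] → min -2
[13, 10, 7, 12] → min 7
[10, 7, 12, -4] → min -4  < -2 ✓
[7, 12, -4, -6] → min -6  < -2 ✓
[12, -4, -6, 1] → min -6  < -2 ✓
[-4, -6, 1, 5] → min -6  < -2 ✓
[-6, 1, 5, 5] → min -6  < -2 ✓
[1, 5, 5, -4] → min -4  < -2 ✓
6 windows satisfy the condition.

6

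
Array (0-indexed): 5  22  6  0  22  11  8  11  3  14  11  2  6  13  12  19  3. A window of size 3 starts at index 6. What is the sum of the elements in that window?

Elements at indices 6..8: 8, 11, 3
sum(8, 11, 3) = 22

22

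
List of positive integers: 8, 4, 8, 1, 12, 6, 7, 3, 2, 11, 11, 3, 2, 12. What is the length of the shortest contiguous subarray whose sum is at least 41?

add 8: running sum 8 < 41
add 4: running sum 12 < 41
add 8: running sum 20 < 41
add 1: running sum 21 < 41
add 12: running sum 33 < 41
add 6: running sum 39 < 41
end 6: [8, 4, 8, 1, 12, 6, 7] sum 46, len 7
end 7: [4, 8, 1, 12, 6, 7, 3] sum 41, len 7
end 8: [4, 8, 1, 12, 6, 7, 3, 2] sum 43, len 8
end 9: [12, 6, 7, 3, 2, 11] sum 41, len 6
end 10: [12, 6, 7, 3, 2, 11, 11] sum 52, len 7
end 11: [6, 7, 3, 2, 11, 11, 3] sum 43, len 7
end 12: [6, 7, 3, 2, 11, 11, 3, 2] sum 45, len 8
end 13: [2, 11, 11, 3, 2, 12] sum 41, len 6
Shortest qualifying length: 6.

6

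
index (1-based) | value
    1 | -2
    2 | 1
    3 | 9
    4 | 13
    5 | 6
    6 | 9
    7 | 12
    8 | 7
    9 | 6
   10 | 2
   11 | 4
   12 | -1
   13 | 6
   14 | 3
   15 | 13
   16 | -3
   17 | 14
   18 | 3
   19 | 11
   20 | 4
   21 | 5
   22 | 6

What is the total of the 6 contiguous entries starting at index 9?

Elements at indices 9..14: 6, 2, 4, -1, 6, 3
sum(6, 2, 4, -1, 6, 3) = 20

20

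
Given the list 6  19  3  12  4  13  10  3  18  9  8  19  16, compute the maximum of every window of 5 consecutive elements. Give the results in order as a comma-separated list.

19, 19, 13, 13, 18, 18, 18, 19, 19

6 19 3 12 4 → max 19
19 3 12 4 13 → max 19
3 12 4 13 10 → max 13
12 4 13 10 3 → max 13
4 13 10 3 18 → max 18
13 10 3 18 9 → max 18
10 3 18 9 8 → max 18
3 18 9 8 19 → max 19
18 9 8 19 16 → max 19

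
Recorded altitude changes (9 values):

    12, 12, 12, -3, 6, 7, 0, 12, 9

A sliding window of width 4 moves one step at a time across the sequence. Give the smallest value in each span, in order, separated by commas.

Sliding a size-4 window across the 9 values:
12 12 12 -3 → min -3
12 12 -3 6 → min -3
12 -3 6 7 → min -3
-3 6 7 0 → min -3
6 7 0 12 → min 0
7 0 12 9 → min 0

-3, -3, -3, -3, 0, 0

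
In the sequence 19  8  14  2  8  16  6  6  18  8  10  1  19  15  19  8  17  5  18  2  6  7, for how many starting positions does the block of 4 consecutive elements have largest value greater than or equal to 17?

15

[19, 8, 14, 2] → max 19  ≥ 17 ✓
[8, 14, 2, 8] → max 14
[14, 2, 8, 16] → max 16
[2, 8, 16, 6] → max 16
[8, 16, 6, 6] → max 16
[16, 6, 6, 18] → max 18  ≥ 17 ✓
[6, 6, 18, 8] → max 18  ≥ 17 ✓
[6, 18, 8, 10] → max 18  ≥ 17 ✓
[18, 8, 10, 1] → max 18  ≥ 17 ✓
[8, 10, 1, 19] → max 19  ≥ 17 ✓
[10, 1, 19, 15] → max 19  ≥ 17 ✓
[1, 19, 15, 19] → max 19  ≥ 17 ✓
[19, 15, 19, 8] → max 19  ≥ 17 ✓
[15, 19, 8, 17] → max 19  ≥ 17 ✓
[19, 8, 17, 5] → max 19  ≥ 17 ✓
[8, 17, 5, 18] → max 18  ≥ 17 ✓
[17, 5, 18, 2] → max 18  ≥ 17 ✓
[5, 18, 2, 6] → max 18  ≥ 17 ✓
[18, 2, 6, 7] → max 18  ≥ 17 ✓
15 windows satisfy the condition.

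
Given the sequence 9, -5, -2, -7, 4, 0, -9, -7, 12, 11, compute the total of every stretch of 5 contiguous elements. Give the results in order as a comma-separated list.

-1, -10, -14, -19, 0, 7

Sliding a size-5 window across the 10 values:
[9, -5, -2, -7, 4] → sum -1
[-5, -2, -7, 4, 0] → sum -10
[-2, -7, 4, 0, -9] → sum -14
[-7, 4, 0, -9, -7] → sum -19
[4, 0, -9, -7, 12] → sum 0
[0, -9, -7, 12, 11] → sum 7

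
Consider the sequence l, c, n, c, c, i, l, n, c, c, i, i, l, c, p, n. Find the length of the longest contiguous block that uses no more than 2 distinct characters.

4

Extend right; when distinct count exceeds 2, shrink from the left:
[l] 1 distinct, len 1
[l, c] 2 distinct, len 2
[c, n] 2 distinct, len 2
[c, n, c] 2 distinct, len 3
[c, n, c, c] 2 distinct, len 4
[c, c, i] 2 distinct, len 3
[i, l] 2 distinct, len 2
[l, n] 2 distinct, len 2
[n, c] 2 distinct, len 2
[n, c, c] 2 distinct, len 3
[c, c, i] 2 distinct, len 3
[c, c, i, i] 2 distinct, len 4
[i, i, l] 2 distinct, len 3
[l, c] 2 distinct, len 2
[c, p] 2 distinct, len 2
[p, n] 2 distinct, len 2
Longest length with ≤2 distinct: 4.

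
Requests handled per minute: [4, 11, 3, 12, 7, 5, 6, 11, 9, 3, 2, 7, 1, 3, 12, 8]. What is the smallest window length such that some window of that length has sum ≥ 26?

3

add 4: running sum 4 < 26
add 11: running sum 15 < 26
add 3: running sum 18 < 26
end 3: [11, 3, 12] sum 26, len 3
end 4: [11, 3, 12, 7] sum 33, len 4
end 5: [3, 12, 7, 5] sum 27, len 4
end 6: [12, 7, 5, 6] sum 30, len 4
end 7: [7, 5, 6, 11] sum 29, len 4
end 8: [6, 11, 9] sum 26, len 3
end 9: [6, 11, 9, 3] sum 29, len 4
end 10: [6, 11, 9, 3, 2] sum 31, len 5
end 11: [11, 9, 3, 2, 7] sum 32, len 5
end 12: [11, 9, 3, 2, 7, 1] sum 33, len 6
end 13: [11, 9, 3, 2, 7, 1, 3] sum 36, len 7
end 14: [3, 2, 7, 1, 3, 12] sum 28, len 6
end 15: [7, 1, 3, 12, 8] sum 31, len 5
Shortest qualifying length: 3.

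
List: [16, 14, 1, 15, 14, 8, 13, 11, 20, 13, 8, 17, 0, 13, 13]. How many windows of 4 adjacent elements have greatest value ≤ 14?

16 14 1 15 → max 16
14 1 15 14 → max 15
1 15 14 8 → max 15
15 14 8 13 → max 15
14 8 13 11 → max 14  ≤ 14 ✓
8 13 11 20 → max 20
13 11 20 13 → max 20
11 20 13 8 → max 20
20 13 8 17 → max 20
13 8 17 0 → max 17
8 17 0 13 → max 17
17 0 13 13 → max 17
1 window satisfy the condition.

1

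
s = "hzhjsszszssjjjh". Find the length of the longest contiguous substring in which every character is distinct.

4

add h: [h] len 1
add z: [h, z] len 2
add h (repeat h, move left end past it): [z, h] len 2
add j: [z, h, j] len 3
add s: [z, h, j, s] len 4
add s (repeat s, move left end past it): [s] len 1
add z: [s, z] len 2
add s (repeat s, move left end past it): [z, s] len 2
add z (repeat z, move left end past it): [s, z] len 2
add s (repeat s, move left end past it): [z, s] len 2
add s (repeat s, move left end past it): [s] len 1
add j: [s, j] len 2
add j (repeat j, move left end past it): [j] len 1
add j (repeat j, move left end past it): [j] len 1
add h: [j, h] len 2
Longest all-distinct length: 4.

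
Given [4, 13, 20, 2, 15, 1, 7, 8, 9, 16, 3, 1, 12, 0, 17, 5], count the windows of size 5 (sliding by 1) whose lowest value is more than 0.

9

[4, 13, 20, 2, 15] → min 2  > 0 ✓
[13, 20, 2, 15, 1] → min 1  > 0 ✓
[20, 2, 15, 1, 7] → min 1  > 0 ✓
[2, 15, 1, 7, 8] → min 1  > 0 ✓
[15, 1, 7, 8, 9] → min 1  > 0 ✓
[1, 7, 8, 9, 16] → min 1  > 0 ✓
[7, 8, 9, 16, 3] → min 3  > 0 ✓
[8, 9, 16, 3, 1] → min 1  > 0 ✓
[9, 16, 3, 1, 12] → min 1  > 0 ✓
[16, 3, 1, 12, 0] → min 0
[3, 1, 12, 0, 17] → min 0
[1, 12, 0, 17, 5] → min 0
9 windows satisfy the condition.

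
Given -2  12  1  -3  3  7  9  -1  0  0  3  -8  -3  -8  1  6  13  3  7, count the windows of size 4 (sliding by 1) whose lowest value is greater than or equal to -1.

(-2, 12, 1, -3) → min -3
(12, 1, -3, 3) → min -3
(1, -3, 3, 7) → min -3
(-3, 3, 7, 9) → min -3
(3, 7, 9, -1) → min -1  ≥ -1 ✓
(7, 9, -1, 0) → min -1  ≥ -1 ✓
(9, -1, 0, 0) → min -1  ≥ -1 ✓
(-1, 0, 0, 3) → min -1  ≥ -1 ✓
(0, 0, 3, -8) → min -8
(0, 3, -8, -3) → min -8
(3, -8, -3, -8) → min -8
(-8, -3, -8, 1) → min -8
(-3, -8, 1, 6) → min -8
(-8, 1, 6, 13) → min -8
(1, 6, 13, 3) → min 1  ≥ -1 ✓
(6, 13, 3, 7) → min 3  ≥ -1 ✓
6 windows satisfy the condition.

6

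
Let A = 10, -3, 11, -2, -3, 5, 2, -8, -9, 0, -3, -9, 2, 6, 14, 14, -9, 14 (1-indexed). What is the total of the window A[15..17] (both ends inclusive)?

19

Elements at indices 15..17: 14, 14, -9
sum(14, 14, -9) = 19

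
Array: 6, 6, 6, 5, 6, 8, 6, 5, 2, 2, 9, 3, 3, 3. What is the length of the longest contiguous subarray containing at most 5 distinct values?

11

[6] 1 distinct, len 1
[6, 6] 1 distinct, len 2
[6, 6, 6] 1 distinct, len 3
[6, 6, 6, 5] 2 distinct, len 4
[6, 6, 6, 5, 6] 2 distinct, len 5
[6, 6, 6, 5, 6, 8] 3 distinct, len 6
[6, 6, 6, 5, 6, 8, 6] 3 distinct, len 7
[6, 6, 6, 5, 6, 8, 6, 5] 3 distinct, len 8
[6, 6, 6, 5, 6, 8, 6, 5, 2] 4 distinct, len 9
[6, 6, 6, 5, 6, 8, 6, 5, 2, 2] 4 distinct, len 10
[6, 6, 6, 5, 6, 8, 6, 5, 2, 2, 9] 5 distinct, len 11
[6, 5, 2, 2, 9, 3] 5 distinct, len 6
[6, 5, 2, 2, 9, 3, 3] 5 distinct, len 7
[6, 5, 2, 2, 9, 3, 3, 3] 5 distinct, len 8
Longest length with ≤5 distinct: 11.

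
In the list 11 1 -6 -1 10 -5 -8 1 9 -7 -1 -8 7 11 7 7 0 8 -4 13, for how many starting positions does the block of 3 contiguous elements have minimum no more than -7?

11 1 -6 → min -6
1 -6 -1 → min -6
-6 -1 10 → min -6
-1 10 -5 → min -5
10 -5 -8 → min -8  ≤ -7 ✓
-5 -8 1 → min -8  ≤ -7 ✓
-8 1 9 → min -8  ≤ -7 ✓
1 9 -7 → min -7  ≤ -7 ✓
9 -7 -1 → min -7  ≤ -7 ✓
-7 -1 -8 → min -8  ≤ -7 ✓
-1 -8 7 → min -8  ≤ -7 ✓
-8 7 11 → min -8  ≤ -7 ✓
7 11 7 → min 7
11 7 7 → min 7
7 7 0 → min 0
7 0 8 → min 0
0 8 -4 → min -4
8 -4 13 → min -4
8 windows satisfy the condition.

8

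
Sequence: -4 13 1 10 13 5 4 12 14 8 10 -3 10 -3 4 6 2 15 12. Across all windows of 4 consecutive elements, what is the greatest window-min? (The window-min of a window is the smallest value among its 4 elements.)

(-4, 13, 1, 10) → min -4
(13, 1, 10, 13) → min 1
(1, 10, 13, 5) → min 1
(10, 13, 5, 4) → min 4
(13, 5, 4, 12) → min 4
(5, 4, 12, 14) → min 4
(4, 12, 14, 8) → min 4
(12, 14, 8, 10) → min 8
(14, 8, 10, -3) → min -3
(8, 10, -3, 10) → min -3
(10, -3, 10, -3) → min -3
(-3, 10, -3, 4) → min -3
(10, -3, 4, 6) → min -3
(-3, 4, 6, 2) → min -3
(4, 6, 2, 15) → min 2
(6, 2, 15, 12) → min 2
Greatest of these is 8.

8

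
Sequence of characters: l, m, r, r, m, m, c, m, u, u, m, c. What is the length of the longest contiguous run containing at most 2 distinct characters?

5

add l: window [l] (1 distinct), len 1
add m: window [l, m] (2 distinct), len 2
add r: window [m, r] (2 distinct), len 2
add r: window [m, r, r] (2 distinct), len 3
add m: window [m, r, r, m] (2 distinct), len 4
add m: window [m, r, r, m, m] (2 distinct), len 5
add c: window [m, m, c] (2 distinct), len 3
add m: window [m, m, c, m] (2 distinct), len 4
add u: window [m, u] (2 distinct), len 2
add u: window [m, u, u] (2 distinct), len 3
add m: window [m, u, u, m] (2 distinct), len 4
add c: window [m, c] (2 distinct), len 2
Longest length with ≤2 distinct: 5.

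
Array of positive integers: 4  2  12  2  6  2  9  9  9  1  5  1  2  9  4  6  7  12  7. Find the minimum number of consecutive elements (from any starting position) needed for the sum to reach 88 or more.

add 4: running sum 4 < 88
add 2: running sum 6 < 88
add 12: running sum 18 < 88
add 2: running sum 20 < 88
add 6: running sum 26 < 88
add 2: running sum 28 < 88
add 9: running sum 37 < 88
add 9: running sum 46 < 88
add 9: running sum 55 < 88
add 1: running sum 56 < 88
add 5: running sum 61 < 88
add 1: running sum 62 < 88
add 2: running sum 64 < 88
add 9: running sum 73 < 88
add 4: running sum 77 < 88
add 6: running sum 83 < 88
add 7: shortest ending here [4, 2, 12, 2, 6, 2, 9, 9, 9, 1, 5, 1, 2, 9, 4, 6, 7] sum 90, len 17
add 12: shortest ending here [12, 2, 6, 2, 9, 9, 9, 1, 5, 1, 2, 9, 4, 6, 7, 12] sum 96, len 16
add 7: shortest ending here [6, 2, 9, 9, 9, 1, 5, 1, 2, 9, 4, 6, 7, 12, 7] sum 89, len 15
Shortest qualifying length: 15.

15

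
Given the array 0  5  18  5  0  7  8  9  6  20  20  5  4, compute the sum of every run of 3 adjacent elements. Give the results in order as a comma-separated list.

23, 28, 23, 12, 15, 24, 23, 35, 46, 45, 29

[0, 5, 18] → sum 23
[5, 18, 5] → sum 28
[18, 5, 0] → sum 23
[5, 0, 7] → sum 12
[0, 7, 8] → sum 15
[7, 8, 9] → sum 24
[8, 9, 6] → sum 23
[9, 6, 20] → sum 35
[6, 20, 20] → sum 46
[20, 20, 5] → sum 45
[20, 5, 4] → sum 29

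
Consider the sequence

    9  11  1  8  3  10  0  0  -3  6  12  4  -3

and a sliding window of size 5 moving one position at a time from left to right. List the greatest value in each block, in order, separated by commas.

11, 11, 10, 10, 10, 10, 12, 12, 12

(9, 11, 1, 8, 3) → max 11
(11, 1, 8, 3, 10) → max 11
(1, 8, 3, 10, 0) → max 10
(8, 3, 10, 0, 0) → max 10
(3, 10, 0, 0, -3) → max 10
(10, 0, 0, -3, 6) → max 10
(0, 0, -3, 6, 12) → max 12
(0, -3, 6, 12, 4) → max 12
(-3, 6, 12, 4, -3) → max 12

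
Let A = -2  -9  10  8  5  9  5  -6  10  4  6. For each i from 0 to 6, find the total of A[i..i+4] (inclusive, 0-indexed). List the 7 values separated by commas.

(-2, -9, 10, 8, 5) → sum 12
(-9, 10, 8, 5, 9) → sum 23
(10, 8, 5, 9, 5) → sum 37
(8, 5, 9, 5, -6) → sum 21
(5, 9, 5, -6, 10) → sum 23
(9, 5, -6, 10, 4) → sum 22
(5, -6, 10, 4, 6) → sum 19

12, 23, 37, 21, 23, 22, 19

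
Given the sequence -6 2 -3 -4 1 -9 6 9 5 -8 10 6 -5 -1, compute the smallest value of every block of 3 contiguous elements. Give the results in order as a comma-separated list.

Sliding a size-3 window across the 14 values:
[-6, 2, -3] → min -6
[2, -3, -4] → min -4
[-3, -4, 1] → min -4
[-4, 1, -9] → min -9
[1, -9, 6] → min -9
[-9, 6, 9] → min -9
[6, 9, 5] → min 5
[9, 5, -8] → min -8
[5, -8, 10] → min -8
[-8, 10, 6] → min -8
[10, 6, -5] → min -5
[6, -5, -1] → min -5

-6, -4, -4, -9, -9, -9, 5, -8, -8, -8, -5, -5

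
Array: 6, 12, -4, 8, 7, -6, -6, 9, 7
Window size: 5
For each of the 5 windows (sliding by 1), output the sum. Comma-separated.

29, 17, -1, 12, 11

Sliding a size-5 window across the 9 values:
[6, 12, -4, 8, 7] → sum 29
[12, -4, 8, 7, -6] → sum 17
[-4, 8, 7, -6, -6] → sum -1
[8, 7, -6, -6, 9] → sum 12
[7, -6, -6, 9, 7] → sum 11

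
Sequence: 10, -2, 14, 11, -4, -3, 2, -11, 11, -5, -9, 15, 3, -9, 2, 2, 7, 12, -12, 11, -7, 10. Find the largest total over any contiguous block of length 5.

Each size-5 window and its sum:
10 -2 14 11 -4 → sum 29
-2 14 11 -4 -3 → sum 16
14 11 -4 -3 2 → sum 20
11 -4 -3 2 -11 → sum -5
-4 -3 2 -11 11 → sum -5
-3 2 -11 11 -5 → sum -6
2 -11 11 -5 -9 → sum -12
-11 11 -5 -9 15 → sum 1
11 -5 -9 15 3 → sum 15
-5 -9 15 3 -9 → sum -5
-9 15 3 -9 2 → sum 2
15 3 -9 2 2 → sum 13
3 -9 2 2 7 → sum 5
-9 2 2 7 12 → sum 14
2 2 7 12 -12 → sum 11
2 7 12 -12 11 → sum 20
7 12 -12 11 -7 → sum 11
12 -12 11 -7 10 → sum 14
Largest of these is 29.

29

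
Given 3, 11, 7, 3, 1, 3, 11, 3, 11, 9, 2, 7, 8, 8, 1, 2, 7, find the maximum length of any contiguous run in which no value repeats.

[3] len 1
[3, 11] len 2
[3, 11, 7] len 3
[11, 7, 3] len 3
[11, 7, 3, 1] len 4
[1, 3] len 2
[1, 3, 11] len 3
[11, 3] len 2
[3, 11] len 2
[3, 11, 9] len 3
[3, 11, 9, 2] len 4
[3, 11, 9, 2, 7] len 5
[3, 11, 9, 2, 7, 8] len 6
[8] len 1
[8, 1] len 2
[8, 1, 2] len 3
[8, 1, 2, 7] len 4
Longest all-distinct length: 6.

6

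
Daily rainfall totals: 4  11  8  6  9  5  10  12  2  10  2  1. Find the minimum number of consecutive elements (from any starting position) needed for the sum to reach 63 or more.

8

Extend right; whenever the sum reaches 63, record the length and shrink from the left:
add 4: running sum 4 < 63
add 11: running sum 15 < 63
add 8: running sum 23 < 63
add 6: running sum 29 < 63
add 9: running sum 38 < 63
add 5: running sum 43 < 63
add 10: running sum 53 < 63
end 7: [4, 11, 8, 6, 9, 5, 10, 12] sum 65, len 8
end 8: [11, 8, 6, 9, 5, 10, 12, 2] sum 63, len 8
end 9: [11, 8, 6, 9, 5, 10, 12, 2, 10] sum 73, len 9
end 10: [8, 6, 9, 5, 10, 12, 2, 10, 2] sum 64, len 9
end 11: [8, 6, 9, 5, 10, 12, 2, 10, 2, 1] sum 65, len 10
Shortest qualifying length: 8.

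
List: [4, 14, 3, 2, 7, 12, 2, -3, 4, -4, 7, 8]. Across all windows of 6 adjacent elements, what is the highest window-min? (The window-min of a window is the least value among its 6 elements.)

2

Window mins for each of the 7 positions:
(4, 14, 3, 2, 7, 12) → min 2
(14, 3, 2, 7, 12, 2) → min 2
(3, 2, 7, 12, 2, -3) → min -3
(2, 7, 12, 2, -3, 4) → min -3
(7, 12, 2, -3, 4, -4) → min -4
(12, 2, -3, 4, -4, 7) → min -4
(2, -3, 4, -4, 7, 8) → min -4
Highest of these is 2.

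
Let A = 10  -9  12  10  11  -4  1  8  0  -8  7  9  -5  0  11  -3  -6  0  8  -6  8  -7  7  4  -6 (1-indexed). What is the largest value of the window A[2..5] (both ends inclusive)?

Elements at indices 2..5: -9, 12, 10, 11
max(-9, 12, 10, 11) = 12

12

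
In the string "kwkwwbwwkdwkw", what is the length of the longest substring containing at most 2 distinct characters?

add k: window [k] (1 distinct), len 1
add w: window [k, w] (2 distinct), len 2
add k: window [k, w, k] (2 distinct), len 3
add w: window [k, w, k, w] (2 distinct), len 4
add w: window [k, w, k, w, w] (2 distinct), len 5
add b: window [w, w, b] (2 distinct), len 3
add w: window [w, w, b, w] (2 distinct), len 4
add w: window [w, w, b, w, w] (2 distinct), len 5
add k: window [w, w, k] (2 distinct), len 3
add d: window [k, d] (2 distinct), len 2
add w: window [d, w] (2 distinct), len 2
add k: window [w, k] (2 distinct), len 2
add w: window [w, k, w] (2 distinct), len 3
Longest length with ≤2 distinct: 5.

5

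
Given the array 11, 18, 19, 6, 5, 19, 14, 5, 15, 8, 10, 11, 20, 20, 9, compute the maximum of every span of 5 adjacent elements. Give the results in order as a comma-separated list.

19, 19, 19, 19, 19, 19, 15, 15, 20, 20, 20

Sliding a size-5 window across the 15 values:
11 18 19 6 5 → max 19
18 19 6 5 19 → max 19
19 6 5 19 14 → max 19
6 5 19 14 5 → max 19
5 19 14 5 15 → max 19
19 14 5 15 8 → max 19
14 5 15 8 10 → max 15
5 15 8 10 11 → max 15
15 8 10 11 20 → max 20
8 10 11 20 20 → max 20
10 11 20 20 9 → max 20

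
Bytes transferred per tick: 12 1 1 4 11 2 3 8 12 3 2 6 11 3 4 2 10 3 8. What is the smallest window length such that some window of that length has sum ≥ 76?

13

Extend right; whenever the sum reaches 76, record the length and shrink from the left:
add 12: running sum 12 < 76
add 1: running sum 13 < 76
add 1: running sum 14 < 76
add 4: running sum 18 < 76
add 11: running sum 29 < 76
add 2: running sum 31 < 76
add 3: running sum 34 < 76
add 8: running sum 42 < 76
add 12: running sum 54 < 76
add 3: running sum 57 < 76
add 2: running sum 59 < 76
add 6: running sum 65 < 76
end 12: [12, 1, 1, 4, 11, 2, 3, 8, 12, 3, 2, 6, 11] sum 76, len 13
end 13: [12, 1, 1, 4, 11, 2, 3, 8, 12, 3, 2, 6, 11, 3] sum 79, len 14
end 14: [12, 1, 1, 4, 11, 2, 3, 8, 12, 3, 2, 6, 11, 3, 4] sum 83, len 15
end 15: [12, 1, 1, 4, 11, 2, 3, 8, 12, 3, 2, 6, 11, 3, 4, 2] sum 85, len 16
end 16: [11, 2, 3, 8, 12, 3, 2, 6, 11, 3, 4, 2, 10] sum 77, len 13
end 17: [11, 2, 3, 8, 12, 3, 2, 6, 11, 3, 4, 2, 10, 3] sum 80, len 14
end 18: [2, 3, 8, 12, 3, 2, 6, 11, 3, 4, 2, 10, 3, 8] sum 77, len 14
Shortest qualifying length: 13.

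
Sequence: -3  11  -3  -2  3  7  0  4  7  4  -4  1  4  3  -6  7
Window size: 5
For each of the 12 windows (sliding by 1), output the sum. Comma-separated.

6, 16, 5, 12, 21, 22, 11, 12, 12, 8, -2, 9

Sliding a size-5 window across the 16 values:
-3 11 -3 -2 3 → sum 6
11 -3 -2 3 7 → sum 16
-3 -2 3 7 0 → sum 5
-2 3 7 0 4 → sum 12
3 7 0 4 7 → sum 21
7 0 4 7 4 → sum 22
0 4 7 4 -4 → sum 11
4 7 4 -4 1 → sum 12
7 4 -4 1 4 → sum 12
4 -4 1 4 3 → sum 8
-4 1 4 3 -6 → sum -2
1 4 3 -6 7 → sum 9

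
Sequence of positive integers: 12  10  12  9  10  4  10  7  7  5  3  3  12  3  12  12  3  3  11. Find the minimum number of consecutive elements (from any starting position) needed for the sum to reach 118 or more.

15

add 12: running sum 12 < 118
add 10: running sum 22 < 118
add 12: running sum 34 < 118
add 9: running sum 43 < 118
add 10: running sum 53 < 118
add 4: running sum 57 < 118
add 10: running sum 67 < 118
add 7: running sum 74 < 118
add 7: running sum 81 < 118
add 5: running sum 86 < 118
add 3: running sum 89 < 118
add 3: running sum 92 < 118
add 12: running sum 104 < 118
add 3: running sum 107 < 118
add 12: shortest ending here [12, 10, 12, 9, 10, 4, 10, 7, 7, 5, 3, 3, 12, 3, 12] sum 119, len 15
add 12: shortest ending here [10, 12, 9, 10, 4, 10, 7, 7, 5, 3, 3, 12, 3, 12, 12] sum 119, len 15
add 3: shortest ending here [10, 12, 9, 10, 4, 10, 7, 7, 5, 3, 3, 12, 3, 12, 12, 3] sum 122, len 16
add 3: shortest ending here [10, 12, 9, 10, 4, 10, 7, 7, 5, 3, 3, 12, 3, 12, 12, 3, 3] sum 125, len 17
add 11: shortest ending here [12, 9, 10, 4, 10, 7, 7, 5, 3, 3, 12, 3, 12, 12, 3, 3, 11] sum 126, len 17
Shortest qualifying length: 15.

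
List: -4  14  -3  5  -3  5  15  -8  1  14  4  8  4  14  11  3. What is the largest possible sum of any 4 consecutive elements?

37

-4 14 -3 5 → sum 12
14 -3 5 -3 → sum 13
-3 5 -3 5 → sum 4
5 -3 5 15 → sum 22
-3 5 15 -8 → sum 9
5 15 -8 1 → sum 13
15 -8 1 14 → sum 22
-8 1 14 4 → sum 11
1 14 4 8 → sum 27
14 4 8 4 → sum 30
4 8 4 14 → sum 30
8 4 14 11 → sum 37
4 14 11 3 → sum 32
Largest of these is 37.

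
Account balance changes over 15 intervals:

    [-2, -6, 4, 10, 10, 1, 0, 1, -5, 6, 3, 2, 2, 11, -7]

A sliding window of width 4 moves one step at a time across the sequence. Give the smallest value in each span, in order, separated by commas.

Sliding a size-4 window across the 15 values:
(-2, -6, 4, 10) → min -6
(-6, 4, 10, 10) → min -6
(4, 10, 10, 1) → min 1
(10, 10, 1, 0) → min 0
(10, 1, 0, 1) → min 0
(1, 0, 1, -5) → min -5
(0, 1, -5, 6) → min -5
(1, -5, 6, 3) → min -5
(-5, 6, 3, 2) → min -5
(6, 3, 2, 2) → min 2
(3, 2, 2, 11) → min 2
(2, 2, 11, -7) → min -7

-6, -6, 1, 0, 0, -5, -5, -5, -5, 2, 2, -7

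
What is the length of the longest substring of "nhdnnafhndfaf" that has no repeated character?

5

[n] len 1
[n, h] len 2
[n, h, d] len 3
[h, d, n] len 3
[n] len 1
[n, a] len 2
[n, a, f] len 3
[n, a, f, h] len 4
[a, f, h, n] len 4
[a, f, h, n, d] len 5
[h, n, d, f] len 4
[h, n, d, f, a] len 5
[a, f] len 2
Longest all-distinct length: 5.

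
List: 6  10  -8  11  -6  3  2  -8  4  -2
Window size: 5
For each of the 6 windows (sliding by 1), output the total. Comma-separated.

13, 10, 2, 2, -5, -1

Sliding a size-5 window across the 10 values:
6 10 -8 11 -6 → sum 13
10 -8 11 -6 3 → sum 10
-8 11 -6 3 2 → sum 2
11 -6 3 2 -8 → sum 2
-6 3 2 -8 4 → sum -5
3 2 -8 4 -2 → sum -1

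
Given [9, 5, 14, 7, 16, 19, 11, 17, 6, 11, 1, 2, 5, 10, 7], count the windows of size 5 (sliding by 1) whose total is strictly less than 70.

(9, 5, 14, 7, 16) → sum 51  < 70 ✓
(5, 14, 7, 16, 19) → sum 61  < 70 ✓
(14, 7, 16, 19, 11) → sum 67  < 70 ✓
(7, 16, 19, 11, 17) → sum 70
(16, 19, 11, 17, 6) → sum 69  < 70 ✓
(19, 11, 17, 6, 11) → sum 64  < 70 ✓
(11, 17, 6, 11, 1) → sum 46  < 70 ✓
(17, 6, 11, 1, 2) → sum 37  < 70 ✓
(6, 11, 1, 2, 5) → sum 25  < 70 ✓
(11, 1, 2, 5, 10) → sum 29  < 70 ✓
(1, 2, 5, 10, 7) → sum 25  < 70 ✓
10 windows satisfy the condition.

10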